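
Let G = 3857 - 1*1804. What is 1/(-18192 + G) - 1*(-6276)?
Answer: 101288363/16139 ≈ 6276.0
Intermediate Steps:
G = 2053 (G = 3857 - 1804 = 2053)
1/(-18192 + G) - 1*(-6276) = 1/(-18192 + 2053) - 1*(-6276) = 1/(-16139) + 6276 = -1/16139 + 6276 = 101288363/16139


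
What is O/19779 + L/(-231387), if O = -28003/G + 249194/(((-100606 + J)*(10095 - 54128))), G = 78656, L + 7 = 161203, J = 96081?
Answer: -1514204556251251196029/2173492078111682203200 ≈ -0.69667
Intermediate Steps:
L = 161196 (L = -7 + 161203 = 161196)
O = -505452567701/1424741355200 (O = -28003/78656 + 249194/(((-100606 + 96081)*(10095 - 54128))) = -28003*1/78656 + 249194/((-4525*(-44033))) = -28003/78656 + 249194/199249325 = -28003/78656 + 249194*(1/199249325) = -28003/78656 + 22654/18113575 = -505452567701/1424741355200 ≈ -0.35477)
O/19779 + L/(-231387) = -505452567701/1424741355200/19779 + 161196/(-231387) = -505452567701/1424741355200*1/19779 + 161196*(-1/231387) = -505452567701/28179959264500800 - 53732/77129 = -1514204556251251196029/2173492078111682203200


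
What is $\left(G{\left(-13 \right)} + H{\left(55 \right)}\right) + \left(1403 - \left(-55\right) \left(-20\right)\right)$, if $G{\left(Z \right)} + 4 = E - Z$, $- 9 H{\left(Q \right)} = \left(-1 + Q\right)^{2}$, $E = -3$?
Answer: $-15$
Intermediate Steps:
$H{\left(Q \right)} = - \frac{\left(-1 + Q\right)^{2}}{9}$
$G{\left(Z \right)} = -7 - Z$ ($G{\left(Z \right)} = -4 - \left(3 + Z\right) = -7 - Z$)
$\left(G{\left(-13 \right)} + H{\left(55 \right)}\right) + \left(1403 - \left(-55\right) \left(-20\right)\right) = \left(\left(-7 - -13\right) - \frac{\left(-1 + 55\right)^{2}}{9}\right) + \left(1403 - \left(-55\right) \left(-20\right)\right) = \left(\left(-7 + 13\right) - \frac{54^{2}}{9}\right) + \left(1403 - 1100\right) = \left(6 - 324\right) + \left(1403 - 1100\right) = \left(6 - 324\right) + 303 = -318 + 303 = -15$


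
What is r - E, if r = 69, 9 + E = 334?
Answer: -256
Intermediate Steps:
E = 325 (E = -9 + 334 = 325)
r - E = 69 - 1*325 = 69 - 325 = -256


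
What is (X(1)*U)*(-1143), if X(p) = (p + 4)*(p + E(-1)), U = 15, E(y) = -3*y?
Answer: -342900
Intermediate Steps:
X(p) = (3 + p)*(4 + p) (X(p) = (p + 4)*(p - 3*(-1)) = (4 + p)*(p + 3) = (4 + p)*(3 + p) = (3 + p)*(4 + p))
(X(1)*U)*(-1143) = ((12 + 1² + 7*1)*15)*(-1143) = ((12 + 1 + 7)*15)*(-1143) = (20*15)*(-1143) = 300*(-1143) = -342900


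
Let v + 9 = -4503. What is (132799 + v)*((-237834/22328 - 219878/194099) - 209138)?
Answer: -58141093648472943441/2166921236 ≈ -2.6831e+10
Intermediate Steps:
v = -4512 (v = -9 - 4503 = -4512)
(132799 + v)*((-237834/22328 - 219878/194099) - 209138) = (132799 - 4512)*((-237834/22328 - 219878/194099) - 209138) = 128287*((-237834*1/22328 - 219878*1/194099) - 209138) = 128287*((-118917/11164 - 219878/194099) - 209138) = 128287*(-25536388775/2166921236 - 209138) = 128287*(-453211109843343/2166921236) = -58141093648472943441/2166921236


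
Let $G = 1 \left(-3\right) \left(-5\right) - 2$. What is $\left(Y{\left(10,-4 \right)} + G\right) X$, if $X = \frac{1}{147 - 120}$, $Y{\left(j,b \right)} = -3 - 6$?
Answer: $\frac{4}{27} \approx 0.14815$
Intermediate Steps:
$G = 13$ ($G = \left(-3\right) \left(-5\right) - 2 = 15 - 2 = 13$)
$Y{\left(j,b \right)} = -9$
$X = \frac{1}{27} \approx 0.037037$
$\left(Y{\left(10,-4 \right)} + G\right) X = \left(-9 + 13\right) \frac{1}{27} = 4 \cdot \frac{1}{27} = \frac{4}{27}$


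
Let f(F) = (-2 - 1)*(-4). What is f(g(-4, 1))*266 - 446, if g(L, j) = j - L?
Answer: 2746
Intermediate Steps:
f(F) = 12 (f(F) = -3*(-4) = 12)
f(g(-4, 1))*266 - 446 = 12*266 - 446 = 3192 - 446 = 2746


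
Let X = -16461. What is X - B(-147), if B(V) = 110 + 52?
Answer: -16623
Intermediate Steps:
B(V) = 162
X - B(-147) = -16461 - 1*162 = -16461 - 162 = -16623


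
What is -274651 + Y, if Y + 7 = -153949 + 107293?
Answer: -321314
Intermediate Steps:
Y = -46663 (Y = -7 + (-153949 + 107293) = -7 - 46656 = -46663)
-274651 + Y = -274651 - 46663 = -321314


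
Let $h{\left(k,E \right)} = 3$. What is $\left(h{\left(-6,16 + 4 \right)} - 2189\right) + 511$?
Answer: $-1675$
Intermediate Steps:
$\left(h{\left(-6,16 + 4 \right)} - 2189\right) + 511 = \left(3 - 2189\right) + 511 = -2186 + 511 = -1675$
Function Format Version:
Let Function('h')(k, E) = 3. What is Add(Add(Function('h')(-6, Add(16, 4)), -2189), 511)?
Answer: -1675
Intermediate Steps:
Add(Add(Function('h')(-6, Add(16, 4)), -2189), 511) = Add(Add(3, -2189), 511) = Add(-2186, 511) = -1675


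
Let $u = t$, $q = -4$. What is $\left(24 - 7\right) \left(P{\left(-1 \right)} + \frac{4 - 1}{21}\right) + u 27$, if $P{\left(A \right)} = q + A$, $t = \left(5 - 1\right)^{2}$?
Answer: $\frac{2446}{7} \approx 349.43$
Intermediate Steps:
$t = 16$ ($t = 4^{2} = 16$)
$u = 16$
$P{\left(A \right)} = -4 + A$
$\left(24 - 7\right) \left(P{\left(-1 \right)} + \frac{4 - 1}{21}\right) + u 27 = \left(24 - 7\right) \left(\left(-4 - 1\right) + \frac{4 - 1}{21}\right) + 16 \cdot 27 = 17 \left(-5 + 3 \cdot \frac{1}{21}\right) + 432 = 17 \left(-5 + \frac{1}{7}\right) + 432 = 17 \left(- \frac{34}{7}\right) + 432 = - \frac{578}{7} + 432 = \frac{2446}{7}$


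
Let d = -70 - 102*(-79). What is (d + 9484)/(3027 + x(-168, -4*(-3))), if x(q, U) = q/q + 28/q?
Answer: 104832/18167 ≈ 5.7705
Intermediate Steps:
x(q, U) = 1 + 28/q
d = 7988 (d = -70 + 8058 = 7988)
(d + 9484)/(3027 + x(-168, -4*(-3))) = (7988 + 9484)/(3027 + (28 - 168)/(-168)) = 17472/(3027 - 1/168*(-140)) = 17472/(3027 + ⅚) = 17472/(18167/6) = 17472*(6/18167) = 104832/18167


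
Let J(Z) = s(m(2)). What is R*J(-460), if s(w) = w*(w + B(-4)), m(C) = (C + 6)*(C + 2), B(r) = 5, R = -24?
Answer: -28416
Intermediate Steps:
m(C) = (2 + C)*(6 + C) (m(C) = (6 + C)*(2 + C) = (2 + C)*(6 + C))
s(w) = w*(5 + w) (s(w) = w*(w + 5) = w*(5 + w))
J(Z) = 1184 (J(Z) = (12 + 2**2 + 8*2)*(5 + (12 + 2**2 + 8*2)) = (12 + 4 + 16)*(5 + (12 + 4 + 16)) = 32*(5 + 32) = 32*37 = 1184)
R*J(-460) = -24*1184 = -28416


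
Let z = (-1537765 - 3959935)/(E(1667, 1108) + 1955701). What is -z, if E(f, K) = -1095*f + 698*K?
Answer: 274885/45186 ≈ 6.0834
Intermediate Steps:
z = -274885/45186 (z = (-1537765 - 3959935)/((-1095*1667 + 698*1108) + 1955701) = -5497700/((-1825365 + 773384) + 1955701) = -5497700/(-1051981 + 1955701) = -5497700/903720 = -5497700*1/903720 = -274885/45186 ≈ -6.0834)
-z = -1*(-274885/45186) = 274885/45186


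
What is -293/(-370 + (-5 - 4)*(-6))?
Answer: 293/316 ≈ 0.92722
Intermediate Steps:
-293/(-370 + (-5 - 4)*(-6)) = -293/(-370 - 9*(-6)) = -293/(-370 + 54) = -293/(-316) = -293*(-1/316) = 293/316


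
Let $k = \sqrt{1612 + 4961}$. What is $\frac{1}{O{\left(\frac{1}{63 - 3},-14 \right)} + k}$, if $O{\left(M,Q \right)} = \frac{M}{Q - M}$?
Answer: $\frac{841}{4648958012} + \frac{707281 \sqrt{6573}}{4648958012} \approx 0.012335$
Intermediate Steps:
$k = \sqrt{6573} \approx 81.074$
$\frac{1}{O{\left(\frac{1}{63 - 3},-14 \right)} + k} = \frac{1}{- \frac{1}{\left(63 - 3\right) \left(\frac{1}{63 - 3} - -14\right)} + \sqrt{6573}} = \frac{1}{- \frac{1}{60 \left(\frac{1}{60} + 14\right)} + \sqrt{6573}} = \frac{1}{\left(-1\right) \frac{1}{60} \frac{1}{\frac{1}{60} + 14} + \sqrt{6573}} = \frac{1}{\left(-1\right) \frac{1}{60} \frac{1}{\frac{841}{60}} + \sqrt{6573}} = \frac{1}{\left(-1\right) \frac{1}{60} \cdot \frac{60}{841} + \sqrt{6573}} = \frac{1}{- \frac{1}{841} + \sqrt{6573}}$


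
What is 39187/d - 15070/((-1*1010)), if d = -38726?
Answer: 54402195/3911326 ≈ 13.909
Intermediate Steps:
39187/d - 15070/((-1*1010)) = 39187/(-38726) - 15070/((-1*1010)) = 39187*(-1/38726) - 15070/(-1010) = -39187/38726 - 15070*(-1/1010) = -39187/38726 + 1507/101 = 54402195/3911326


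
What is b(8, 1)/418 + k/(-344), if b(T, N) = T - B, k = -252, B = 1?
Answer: 6734/8987 ≈ 0.74930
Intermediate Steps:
b(T, N) = -1 + T (b(T, N) = T - 1*1 = T - 1 = -1 + T)
b(8, 1)/418 + k/(-344) = (-1 + 8)/418 - 252/(-344) = 7*(1/418) - 252*(-1/344) = 7/418 + 63/86 = 6734/8987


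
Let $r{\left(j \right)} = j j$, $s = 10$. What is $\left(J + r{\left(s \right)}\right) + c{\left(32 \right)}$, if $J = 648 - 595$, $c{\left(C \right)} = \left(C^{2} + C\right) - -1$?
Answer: $1210$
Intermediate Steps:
$r{\left(j \right)} = j^{2}$
$c{\left(C \right)} = 1 + C + C^{2}$ ($c{\left(C \right)} = \left(C + C^{2}\right) + 1 = 1 + C + C^{2}$)
$J = 53$ ($J = 648 - 595 = 53$)
$\left(J + r{\left(s \right)}\right) + c{\left(32 \right)} = \left(53 + 10^{2}\right) + \left(1 + 32 + 32^{2}\right) = \left(53 + 100\right) + \left(1 + 32 + 1024\right) = 153 + 1057 = 1210$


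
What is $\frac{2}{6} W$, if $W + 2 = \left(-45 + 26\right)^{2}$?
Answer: $\frac{359}{3} \approx 119.67$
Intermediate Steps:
$W = 359$ ($W = -2 + \left(-45 + 26\right)^{2} = -2 + \left(-19\right)^{2} = -2 + 361 = 359$)
$\frac{2}{6} W = \frac{2}{6} \cdot 359 = 2 \cdot \frac{1}{6} \cdot 359 = \frac{1}{3} \cdot 359 = \frac{359}{3}$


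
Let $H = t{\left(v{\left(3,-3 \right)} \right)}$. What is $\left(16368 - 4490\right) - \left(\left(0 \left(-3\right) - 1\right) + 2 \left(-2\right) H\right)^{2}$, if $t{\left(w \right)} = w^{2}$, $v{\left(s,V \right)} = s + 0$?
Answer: $10509$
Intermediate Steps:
$v{\left(s,V \right)} = s$
$H = 9$ ($H = 3^{2} = 9$)
$\left(16368 - 4490\right) - \left(\left(0 \left(-3\right) - 1\right) + 2 \left(-2\right) H\right)^{2} = \left(16368 - 4490\right) - \left(\left(0 \left(-3\right) - 1\right) + 2 \left(-2\right) 9\right)^{2} = 11878 - \left(\left(0 - 1\right) - 36\right)^{2} = 11878 - \left(-1 - 36\right)^{2} = 11878 - \left(-37\right)^{2} = 11878 - 1369 = 10509$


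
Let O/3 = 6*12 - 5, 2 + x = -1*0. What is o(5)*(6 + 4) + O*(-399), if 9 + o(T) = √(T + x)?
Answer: -80289 + 10*√3 ≈ -80272.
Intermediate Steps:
x = -2 (x = -2 - 1*0 = -2 + 0 = -2)
O = 201 (O = 3*(6*12 - 5) = 3*(72 - 5) = 3*67 = 201)
o(T) = -9 + √(-2 + T) (o(T) = -9 + √(T - 2) = -9 + √(-2 + T))
o(5)*(6 + 4) + O*(-399) = (-9 + √(-2 + 5))*(6 + 4) + 201*(-399) = (-9 + √3)*10 - 80199 = (-90 + 10*√3) - 80199 = -80289 + 10*√3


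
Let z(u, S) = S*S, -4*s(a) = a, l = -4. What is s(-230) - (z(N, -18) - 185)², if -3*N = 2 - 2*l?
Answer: -38527/2 ≈ -19264.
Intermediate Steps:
s(a) = -a/4
N = -10/3 (N = -(2 - 2*(-4))/3 = -(2 + 8)/3 = -⅓*10 = -10/3 ≈ -3.3333)
z(u, S) = S²
s(-230) - (z(N, -18) - 185)² = -¼*(-230) - ((-18)² - 185)² = 115/2 - (324 - 185)² = 115/2 - 1*139² = 115/2 - 1*19321 = 115/2 - 19321 = -38527/2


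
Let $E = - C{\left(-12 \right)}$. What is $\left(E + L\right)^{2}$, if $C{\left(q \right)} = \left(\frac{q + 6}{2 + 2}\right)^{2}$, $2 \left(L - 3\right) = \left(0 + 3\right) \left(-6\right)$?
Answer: $\frac{1089}{16} \approx 68.063$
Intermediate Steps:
$L = -6$ ($L = 3 + \frac{\left(0 + 3\right) \left(-6\right)}{2} = 3 + \frac{3 \left(-6\right)}{2} = 3 + \frac{1}{2} \left(-18\right) = 3 - 9 = -6$)
$C{\left(q \right)} = \left(\frac{3}{2} + \frac{q}{4}\right)^{2}$ ($C{\left(q \right)} = \left(\frac{6 + q}{4}\right)^{2} = \left(\left(6 + q\right) \frac{1}{4}\right)^{2} = \left(\frac{3}{2} + \frac{q}{4}\right)^{2}$)
$E = - \frac{9}{4}$ ($E = - \frac{\left(6 - 12\right)^{2}}{16} = - \frac{\left(-6\right)^{2}}{16} = - \frac{36}{16} = \left(-1\right) \frac{9}{4} = - \frac{9}{4} \approx -2.25$)
$\left(E + L\right)^{2} = \left(- \frac{9}{4} - 6\right)^{2} = \left(- \frac{33}{4}\right)^{2} = \frac{1089}{16}$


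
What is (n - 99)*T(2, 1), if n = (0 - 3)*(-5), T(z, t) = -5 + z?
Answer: 252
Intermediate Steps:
n = 15 (n = -3*(-5) = 15)
(n - 99)*T(2, 1) = (15 - 99)*(-5 + 2) = -84*(-3) = 252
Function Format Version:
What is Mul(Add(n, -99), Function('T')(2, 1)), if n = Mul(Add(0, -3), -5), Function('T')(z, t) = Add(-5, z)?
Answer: 252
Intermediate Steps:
n = 15 (n = Mul(-3, -5) = 15)
Mul(Add(n, -99), Function('T')(2, 1)) = Mul(Add(15, -99), Add(-5, 2)) = Mul(-84, -3) = 252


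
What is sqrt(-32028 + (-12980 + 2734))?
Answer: I*sqrt(42274) ≈ 205.61*I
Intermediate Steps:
sqrt(-32028 + (-12980 + 2734)) = sqrt(-32028 - 10246) = sqrt(-42274) = I*sqrt(42274)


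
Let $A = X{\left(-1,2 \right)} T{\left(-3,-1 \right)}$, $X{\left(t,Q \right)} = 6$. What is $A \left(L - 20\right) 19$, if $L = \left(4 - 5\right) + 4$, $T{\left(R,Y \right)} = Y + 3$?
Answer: $-3876$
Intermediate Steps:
$T{\left(R,Y \right)} = 3 + Y$
$L = 3$ ($L = -1 + 4 = 3$)
$A = 12$ ($A = 6 \left(3 - 1\right) = 6 \cdot 2 = 12$)
$A \left(L - 20\right) 19 = 12 \left(3 - 20\right) 19 = 12 \left(-17\right) 19 = \left(-204\right) 19 = -3876$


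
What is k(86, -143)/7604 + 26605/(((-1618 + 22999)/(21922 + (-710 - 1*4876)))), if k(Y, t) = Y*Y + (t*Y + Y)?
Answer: 826185508556/40645281 ≈ 20327.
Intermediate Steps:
k(Y, t) = Y + Y² + Y*t (k(Y, t) = Y² + (Y*t + Y) = Y² + (Y + Y*t) = Y + Y² + Y*t)
k(86, -143)/7604 + 26605/(((-1618 + 22999)/(21922 + (-710 - 1*4876)))) = (86*(1 + 86 - 143))/7604 + 26605/(((-1618 + 22999)/(21922 + (-710 - 1*4876)))) = (86*(-56))*(1/7604) + 26605/((21381/(21922 + (-710 - 4876)))) = -4816*1/7604 + 26605/((21381/(21922 - 5586))) = -1204/1901 + 26605/((21381/16336)) = -1204/1901 + 26605/((21381*(1/16336))) = -1204/1901 + 26605/(21381/16336) = -1204/1901 + 26605*(16336/21381) = -1204/1901 + 434619280/21381 = 826185508556/40645281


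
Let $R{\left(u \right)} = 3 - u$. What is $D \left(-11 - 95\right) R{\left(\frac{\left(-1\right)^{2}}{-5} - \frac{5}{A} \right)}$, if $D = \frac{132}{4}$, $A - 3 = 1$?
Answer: $- \frac{155661}{10} \approx -15566.0$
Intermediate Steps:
$A = 4$ ($A = 3 + 1 = 4$)
$D = 33$ ($D = 132 \cdot \frac{1}{4} = 33$)
$D \left(-11 - 95\right) R{\left(\frac{\left(-1\right)^{2}}{-5} - \frac{5}{A} \right)} = 33 \left(-11 - 95\right) \left(3 - \left(\frac{\left(-1\right)^{2}}{-5} - \frac{5}{4}\right)\right) = 33 \left(-106\right) \left(3 - \left(1 \left(- \frac{1}{5}\right) - \frac{5}{4}\right)\right) = - 3498 \left(3 - \left(- \frac{1}{5} - \frac{5}{4}\right)\right) = - 3498 \left(3 - - \frac{29}{20}\right) = - 3498 \left(3 + \frac{29}{20}\right) = \left(-3498\right) \frac{89}{20} = - \frac{155661}{10}$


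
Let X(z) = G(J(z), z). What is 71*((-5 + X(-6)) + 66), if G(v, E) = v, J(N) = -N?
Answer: 4757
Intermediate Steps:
X(z) = -z
71*((-5 + X(-6)) + 66) = 71*((-5 - 1*(-6)) + 66) = 71*((-5 + 6) + 66) = 71*(1 + 66) = 71*67 = 4757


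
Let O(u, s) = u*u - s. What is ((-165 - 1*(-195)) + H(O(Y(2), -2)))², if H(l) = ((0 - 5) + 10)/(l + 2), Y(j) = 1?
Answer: 961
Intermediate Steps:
O(u, s) = u² - s
H(l) = 5/(2 + l) (H(l) = (-5 + 10)/(2 + l) = 5/(2 + l))
((-165 - 1*(-195)) + H(O(Y(2), -2)))² = ((-165 - 1*(-195)) + 5/(2 + (1² - 1*(-2))))² = ((-165 + 195) + 5/(2 + (1 + 2)))² = (30 + 5/(2 + 3))² = (30 + 5/5)² = (30 + 5*(⅕))² = (30 + 1)² = 31² = 961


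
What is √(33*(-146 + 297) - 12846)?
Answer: I*√7863 ≈ 88.674*I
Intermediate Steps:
√(33*(-146 + 297) - 12846) = √(33*151 - 12846) = √(4983 - 12846) = √(-7863) = I*√7863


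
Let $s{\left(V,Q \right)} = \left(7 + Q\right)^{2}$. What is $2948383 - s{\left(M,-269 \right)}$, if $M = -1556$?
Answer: $2879739$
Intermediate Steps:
$2948383 - s{\left(M,-269 \right)} = 2948383 - \left(7 - 269\right)^{2} = 2948383 - \left(-262\right)^{2} = 2948383 - 68644 = 2879739$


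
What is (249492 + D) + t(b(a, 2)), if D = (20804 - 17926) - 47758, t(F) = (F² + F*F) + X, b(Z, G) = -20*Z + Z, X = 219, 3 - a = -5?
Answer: 251039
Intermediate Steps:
a = 8 (a = 3 - 1*(-5) = 3 + 5 = 8)
b(Z, G) = -19*Z
t(F) = 219 + 2*F² (t(F) = (F² + F*F) + 219 = (F² + F²) + 219 = 2*F² + 219 = 219 + 2*F²)
D = -44880 (D = 2878 - 47758 = -44880)
(249492 + D) + t(b(a, 2)) = (249492 - 44880) + (219 + 2*(-19*8)²) = 204612 + (219 + 2*(-152)²) = 204612 + (219 + 2*23104) = 204612 + (219 + 46208) = 204612 + 46427 = 251039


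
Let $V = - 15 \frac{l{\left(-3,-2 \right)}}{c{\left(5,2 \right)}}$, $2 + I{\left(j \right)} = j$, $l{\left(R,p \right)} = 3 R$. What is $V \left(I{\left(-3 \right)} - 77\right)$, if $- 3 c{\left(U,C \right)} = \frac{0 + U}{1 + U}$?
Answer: $39852$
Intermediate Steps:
$I{\left(j \right)} = -2 + j$
$c{\left(U,C \right)} = - \frac{U}{3 \left(1 + U\right)}$ ($c{\left(U,C \right)} = - \frac{\left(0 + U\right) \frac{1}{1 + U}}{3} = - \frac{U \frac{1}{1 + U}}{3} = - \frac{U}{3 \left(1 + U\right)}$)
$V = -486$ ($V = - 15 \frac{3 \left(-3\right)}{\left(-1\right) 5 \frac{1}{3 + 3 \cdot 5}} = - 15 \left(- \frac{9}{\left(-1\right) 5 \frac{1}{3 + 15}}\right) = - 15 \left(- \frac{9}{\left(-1\right) 5 \cdot \frac{1}{18}}\right) = - 15 \left(- \frac{9}{- \frac{5}{18}}\right) = - 15 \left(\left(-9\right) \left(- \frac{18}{5}\right)\right) = \left(-15\right) \frac{162}{5} = -486$)
$V \left(I{\left(-3 \right)} - 77\right) = - 486 \left(\left(-2 - 3\right) - 77\right) = - 486 \left(-5 - 77\right) = \left(-486\right) \left(-82\right) = 39852$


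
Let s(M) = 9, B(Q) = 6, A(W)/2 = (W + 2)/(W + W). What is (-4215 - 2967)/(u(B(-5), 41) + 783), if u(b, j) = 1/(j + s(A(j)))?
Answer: -51300/5593 ≈ -9.1722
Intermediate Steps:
A(W) = (2 + W)/W (A(W) = 2*((W + 2)/(W + W)) = 2*((2 + W)/((2*W))) = 2*((2 + W)*(1/(2*W))) = 2*((2 + W)/(2*W)) = (2 + W)/W)
u(b, j) = 1/(9 + j) (u(b, j) = 1/(j + 9) = 1/(9 + j))
(-4215 - 2967)/(u(B(-5), 41) + 783) = (-4215 - 2967)/(1/(9 + 41) + 783) = -7182/(1/50 + 783) = -7182/39151/50 = -7182*50/39151 = -51300/5593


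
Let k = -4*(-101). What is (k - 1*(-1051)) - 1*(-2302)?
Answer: 3757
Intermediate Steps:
k = 404
(k - 1*(-1051)) - 1*(-2302) = (404 - 1*(-1051)) - 1*(-2302) = (404 + 1051) + 2302 = 1455 + 2302 = 3757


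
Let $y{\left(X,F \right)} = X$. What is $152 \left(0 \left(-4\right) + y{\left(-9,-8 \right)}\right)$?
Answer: $-1368$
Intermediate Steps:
$152 \left(0 \left(-4\right) + y{\left(-9,-8 \right)}\right) = 152 \left(0 \left(-4\right) - 9\right) = 152 \left(0 - 9\right) = 152 \left(-9\right) = -1368$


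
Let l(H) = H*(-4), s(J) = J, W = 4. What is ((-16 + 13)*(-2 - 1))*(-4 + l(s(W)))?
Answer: -180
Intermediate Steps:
l(H) = -4*H
((-16 + 13)*(-2 - 1))*(-4 + l(s(W))) = ((-16 + 13)*(-2 - 1))*(-4 - 4*4) = (-3*(-3))*(-4 - 16) = 9*(-20) = -180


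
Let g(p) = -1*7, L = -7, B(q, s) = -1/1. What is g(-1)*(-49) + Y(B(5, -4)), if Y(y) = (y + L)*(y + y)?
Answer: 359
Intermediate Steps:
B(q, s) = -1 (B(q, s) = -1*1 = -1)
g(p) = -7
Y(y) = 2*y*(-7 + y) (Y(y) = (y - 7)*(y + y) = (-7 + y)*(2*y) = 2*y*(-7 + y))
g(-1)*(-49) + Y(B(5, -4)) = -7*(-49) + 2*(-1)*(-7 - 1) = 343 + 2*(-1)*(-8) = 343 + 16 = 359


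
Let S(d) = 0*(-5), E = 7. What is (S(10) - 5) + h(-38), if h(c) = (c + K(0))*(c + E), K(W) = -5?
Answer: 1328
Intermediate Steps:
S(d) = 0
h(c) = (-5 + c)*(7 + c) (h(c) = (c - 5)*(c + 7) = (-5 + c)*(7 + c))
(S(10) - 5) + h(-38) = (0 - 5) + (-35 + (-38)² + 2*(-38)) = -5 + (-35 + 1444 - 76) = -5 + 1333 = 1328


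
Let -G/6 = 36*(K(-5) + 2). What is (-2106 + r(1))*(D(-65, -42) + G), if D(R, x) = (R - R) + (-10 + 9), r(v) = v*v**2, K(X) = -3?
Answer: -452575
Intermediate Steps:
r(v) = v**3
G = 216 (G = -216*(-3 + 2) = -216*(-1) = -6*(-36) = 216)
D(R, x) = -1 (D(R, x) = 0 - 1 = -1)
(-2106 + r(1))*(D(-65, -42) + G) = (-2106 + 1**3)*(-1 + 216) = (-2106 + 1)*215 = -2105*215 = -452575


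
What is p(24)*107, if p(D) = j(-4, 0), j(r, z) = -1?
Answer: -107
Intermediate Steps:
p(D) = -1
p(24)*107 = -1*107 = -107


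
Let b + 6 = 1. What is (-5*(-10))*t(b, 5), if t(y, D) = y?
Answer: -250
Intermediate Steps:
b = -5 (b = -6 + 1 = -5)
(-5*(-10))*t(b, 5) = -5*(-10)*(-5) = 50*(-5) = -250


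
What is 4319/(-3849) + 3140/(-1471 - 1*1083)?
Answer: -11558293/4915173 ≈ -2.3516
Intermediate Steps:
4319/(-3849) + 3140/(-1471 - 1*1083) = 4319*(-1/3849) + 3140/(-1471 - 1083) = -4319/3849 + 3140/(-2554) = -4319/3849 + 3140*(-1/2554) = -4319/3849 - 1570/1277 = -11558293/4915173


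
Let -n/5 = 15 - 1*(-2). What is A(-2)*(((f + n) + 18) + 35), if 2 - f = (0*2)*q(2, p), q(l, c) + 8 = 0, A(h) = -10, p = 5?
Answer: 300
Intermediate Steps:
q(l, c) = -8 (q(l, c) = -8 + 0 = -8)
n = -85 (n = -5*(15 - 1*(-2)) = -5*(15 + 2) = -5*17 = -85)
f = 2 (f = 2 - 0*2*(-8) = 2 - 0*(-8) = 2 - 1*0 = 2 + 0 = 2)
A(-2)*(((f + n) + 18) + 35) = -10*(((2 - 85) + 18) + 35) = -10*((-83 + 18) + 35) = -10*(-65 + 35) = -10*(-30) = 300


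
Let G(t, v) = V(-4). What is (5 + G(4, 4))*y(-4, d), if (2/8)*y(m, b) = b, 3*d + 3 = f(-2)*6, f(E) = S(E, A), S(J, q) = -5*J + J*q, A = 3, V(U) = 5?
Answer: 280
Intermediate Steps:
G(t, v) = 5
f(E) = -2*E (f(E) = E*(-5 + 3) = E*(-2) = -2*E)
d = 7 (d = -1 + (-2*(-2)*6)/3 = -1 + (4*6)/3 = -1 + (1/3)*24 = -1 + 8 = 7)
y(m, b) = 4*b
(5 + G(4, 4))*y(-4, d) = (5 + 5)*(4*7) = 10*28 = 280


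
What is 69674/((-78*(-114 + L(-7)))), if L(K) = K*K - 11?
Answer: 34837/2964 ≈ 11.753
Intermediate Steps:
L(K) = -11 + K**2 (L(K) = K**2 - 11 = -11 + K**2)
69674/((-78*(-114 + L(-7)))) = 69674/((-78*(-114 + (-11 + (-7)**2)))) = 69674/((-78*(-114 + (-11 + 49)))) = 69674/((-78*(-114 + 38))) = 69674/((-78*(-76))) = 69674/5928 = 69674*(1/5928) = 34837/2964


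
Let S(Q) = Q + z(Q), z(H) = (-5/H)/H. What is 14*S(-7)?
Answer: -696/7 ≈ -99.429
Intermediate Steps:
z(H) = -5/H²
S(Q) = Q - 5/Q²
14*S(-7) = 14*(-7 - 5/(-7)²) = 14*(-7 - 5*1/49) = 14*(-7 - 5/49) = 14*(-348/49) = -696/7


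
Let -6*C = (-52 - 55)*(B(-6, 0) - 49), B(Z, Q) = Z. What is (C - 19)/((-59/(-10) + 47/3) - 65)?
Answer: 29995/1303 ≈ 23.020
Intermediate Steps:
C = -5885/6 (C = -(-52 - 55)*(-6 - 49)/6 = -(-107)*(-55)/6 = -⅙*5885 = -5885/6 ≈ -980.83)
(C - 19)/((-59/(-10) + 47/3) - 65) = (-5885/6 - 19)/((-59/(-10) + 47/3) - 65) = -5999/6/((-59*(-⅒) + 47*(⅓)) - 65) = -5999/6/((59/10 + 47/3) - 65) = -5999/6/(647/30 - 65) = -5999/6/(-1303/30) = -30/1303*(-5999/6) = 29995/1303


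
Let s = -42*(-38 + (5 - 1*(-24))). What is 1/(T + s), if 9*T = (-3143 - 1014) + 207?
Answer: -9/548 ≈ -0.016423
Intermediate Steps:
T = -3950/9 (T = ((-3143 - 1014) + 207)/9 = (-4157 + 207)/9 = (⅑)*(-3950) = -3950/9 ≈ -438.89)
s = 378 (s = -42*(-38 + (5 + 24)) = -42*(-38 + 29) = -42*(-9) = 378)
1/(T + s) = 1/(-3950/9 + 378) = 1/(-548/9) = -9/548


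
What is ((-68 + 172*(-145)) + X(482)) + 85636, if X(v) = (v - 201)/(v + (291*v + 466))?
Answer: 8561280161/141210 ≈ 60628.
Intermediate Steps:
X(v) = (-201 + v)/(466 + 292*v) (X(v) = (-201 + v)/(v + (466 + 291*v)) = (-201 + v)/(466 + 292*v))
((-68 + 172*(-145)) + X(482)) + 85636 = ((-68 + 172*(-145)) + (-201 + 482)/(2*(233 + 146*482))) + 85636 = ((-68 - 24940) + (½)*281/(233 + 70372)) + 85636 = (-25008 + (½)*281/70605) + 85636 = (-25008 + (½)*(1/70605)*281) + 85636 = (-25008 + 281/141210) + 85636 = -3531379399/141210 + 85636 = 8561280161/141210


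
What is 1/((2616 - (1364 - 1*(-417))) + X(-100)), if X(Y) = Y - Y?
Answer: 1/835 ≈ 0.0011976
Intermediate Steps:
X(Y) = 0
1/((2616 - (1364 - 1*(-417))) + X(-100)) = 1/((2616 - (1364 - 1*(-417))) + 0) = 1/((2616 - (1364 + 417)) + 0) = 1/((2616 - 1*1781) + 0) = 1/((2616 - 1781) + 0) = 1/(835 + 0) = 1/835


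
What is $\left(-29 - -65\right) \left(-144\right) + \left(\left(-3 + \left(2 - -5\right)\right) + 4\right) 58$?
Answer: $-4720$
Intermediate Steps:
$\left(-29 - -65\right) \left(-144\right) + \left(\left(-3 + \left(2 - -5\right)\right) + 4\right) 58 = \left(-29 + 65\right) \left(-144\right) + \left(\left(-3 + \left(2 + 5\right)\right) + 4\right) 58 = 36 \left(-144\right) + \left(\left(-3 + 7\right) + 4\right) 58 = -5184 + \left(4 + 4\right) 58 = -5184 + 8 \cdot 58 = -5184 + 464 = -4720$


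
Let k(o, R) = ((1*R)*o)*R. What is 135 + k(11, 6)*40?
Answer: 15975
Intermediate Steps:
k(o, R) = o*R**2 (k(o, R) = (R*o)*R = o*R**2)
135 + k(11, 6)*40 = 135 + (11*6**2)*40 = 135 + (11*36)*40 = 135 + 396*40 = 135 + 15840 = 15975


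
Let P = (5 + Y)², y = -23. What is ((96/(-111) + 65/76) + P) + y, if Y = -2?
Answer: -39395/2812 ≈ -14.010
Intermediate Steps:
P = 9 (P = (5 - 2)² = 3² = 9)
((96/(-111) + 65/76) + P) + y = ((96/(-111) + 65/76) + 9) - 23 = ((96*(-1/111) + 65*(1/76)) + 9) - 23 = ((-32/37 + 65/76) + 9) - 23 = (-27/2812 + 9) - 23 = 25281/2812 - 23 = -39395/2812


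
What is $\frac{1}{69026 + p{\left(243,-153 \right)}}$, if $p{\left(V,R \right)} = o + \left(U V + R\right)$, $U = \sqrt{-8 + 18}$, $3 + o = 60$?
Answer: $\frac{6893}{475075441} - \frac{243 \sqrt{10}}{4750754410} \approx 1.4348 \cdot 10^{-5}$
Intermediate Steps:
$o = 57$ ($o = -3 + 60 = 57$)
$U = \sqrt{10} \approx 3.1623$
$p{\left(V,R \right)} = 57 + R + V \sqrt{10}$ ($p{\left(V,R \right)} = 57 + \left(\sqrt{10} V + R\right) = 57 + \left(V \sqrt{10} + R\right) = 57 + \left(R + V \sqrt{10}\right) = 57 + R + V \sqrt{10}$)
$\frac{1}{69026 + p{\left(243,-153 \right)}} = \frac{1}{69026 + \left(57 - 153 + 243 \sqrt{10}\right)} = \frac{1}{69026 - \left(96 - 243 \sqrt{10}\right)} = \frac{1}{68930 + 243 \sqrt{10}}$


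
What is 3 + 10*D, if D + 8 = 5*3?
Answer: 73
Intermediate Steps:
D = 7 (D = -8 + 5*3 = -8 + 15 = 7)
3 + 10*D = 3 + 10*7 = 3 + 70 = 73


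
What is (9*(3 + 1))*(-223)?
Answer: -8028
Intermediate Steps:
(9*(3 + 1))*(-223) = (9*4)*(-223) = 36*(-223) = -8028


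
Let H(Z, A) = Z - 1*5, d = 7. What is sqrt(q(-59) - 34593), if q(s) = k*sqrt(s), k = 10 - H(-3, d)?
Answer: sqrt(-34593 + 18*I*sqrt(59)) ≈ 0.3717 + 185.99*I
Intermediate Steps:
H(Z, A) = -5 + Z (H(Z, A) = Z - 5 = -5 + Z)
k = 18 (k = 10 - (-5 - 3) = 10 - 1*(-8) = 10 + 8 = 18)
q(s) = 18*sqrt(s)
sqrt(q(-59) - 34593) = sqrt(18*sqrt(-59) - 34593) = sqrt(18*(I*sqrt(59)) - 34593) = sqrt(18*I*sqrt(59) - 34593) = sqrt(-34593 + 18*I*sqrt(59))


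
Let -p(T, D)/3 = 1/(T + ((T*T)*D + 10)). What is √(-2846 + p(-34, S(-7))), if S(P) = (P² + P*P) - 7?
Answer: 11*I*√65041388495/52586 ≈ 53.348*I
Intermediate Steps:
S(P) = -7 + 2*P² (S(P) = (P² + P²) - 7 = 2*P² - 7 = -7 + 2*P²)
p(T, D) = -3/(10 + T + D*T²) (p(T, D) = -3/(T + ((T*T)*D + 10)) = -3/(T + (T²*D + 10)) = -3/(T + (D*T² + 10)) = -3/(T + (10 + D*T²)) = -3/(10 + T + D*T²))
√(-2846 + p(-34, S(-7))) = √(-2846 - 3/(10 - 34 + (-7 + 2*(-7)²)*(-34)²)) = √(-2846 - 3/(10 - 34 + (-7 + 2*49)*1156)) = √(-2846 - 3/(10 - 34 + (-7 + 98)*1156)) = √(-2846 - 3/(10 - 34 + 91*1156)) = √(-2846 - 3/(10 - 34 + 105196)) = √(-2846 - 3/105172) = √(-299319515/105172) = 11*I*√65041388495/52586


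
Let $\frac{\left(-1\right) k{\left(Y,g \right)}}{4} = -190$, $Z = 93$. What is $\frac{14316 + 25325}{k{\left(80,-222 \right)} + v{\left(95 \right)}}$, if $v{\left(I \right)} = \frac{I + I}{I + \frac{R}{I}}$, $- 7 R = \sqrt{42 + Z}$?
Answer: $\frac{42300470648849}{813121733490} - \frac{277487 \sqrt{15}}{42795880710} \approx 52.022$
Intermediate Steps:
$R = - \frac{3 \sqrt{15}}{7}$ ($R = - \frac{\sqrt{42 + 93}}{7} = - \frac{\sqrt{135}}{7} = - \frac{3 \sqrt{15}}{7} \approx -1.6598$)
$k{\left(Y,g \right)} = 760$ ($k{\left(Y,g \right)} = \left(-4\right) \left(-190\right) = 760$)
$v{\left(I \right)} = \frac{2 I}{I - \frac{3 \sqrt{15}}{7 I}}$ ($v{\left(I \right)} = \frac{I + I}{I + \frac{\left(- \frac{3}{7}\right) \sqrt{15}}{I}} = \frac{2 I}{I - \frac{3 \sqrt{15}}{7 I}}$)
$\frac{14316 + 25325}{k{\left(80,-222 \right)} + v{\left(95 \right)}} = \frac{14316 + 25325}{760 + \frac{14 \cdot 95^{2}}{- 3 \sqrt{15} + 7 \cdot 95^{2}}} = \frac{39641}{760 + 14 \cdot 9025 \frac{1}{- 3 \sqrt{15} + 7 \cdot 9025}} = \frac{39641}{760 + 14 \cdot 9025 \frac{1}{- 3 \sqrt{15} + 63175}} = \frac{39641}{760 + 14 \cdot 9025 \frac{1}{63175 - 3 \sqrt{15}}} = \frac{39641}{760 + \frac{126350}{63175 - 3 \sqrt{15}}}$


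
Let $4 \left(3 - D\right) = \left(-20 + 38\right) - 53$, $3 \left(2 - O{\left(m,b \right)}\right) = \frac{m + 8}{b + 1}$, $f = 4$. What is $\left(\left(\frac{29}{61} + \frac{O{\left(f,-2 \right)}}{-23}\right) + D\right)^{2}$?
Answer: $\frac{4508451025}{31494544} \approx 143.15$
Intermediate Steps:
$O{\left(m,b \right)} = 2 - \frac{8 + m}{3 \left(1 + b\right)}$ ($O{\left(m,b \right)} = 2 - \frac{\left(m + 8\right) \frac{1}{b + 1}}{3} = 2 - \frac{\left(8 + m\right) \frac{1}{1 + b}}{3} = 2 - \frac{\frac{1}{1 + b} \left(8 + m\right)}{3} = 2 - \frac{8 + m}{3 \left(1 + b\right)}$)
$D = \frac{47}{4}$ ($D = 3 - \frac{\left(-20 + 38\right) - 53}{4} = 3 - \frac{18 - 53}{4} = 3 - - \frac{35}{4} = 3 + \frac{35}{4} = \frac{47}{4} \approx 11.75$)
$\left(\left(\frac{29}{61} + \frac{O{\left(f,-2 \right)}}{-23}\right) + D\right)^{2} = \left(\left(\frac{29}{61} + \frac{\frac{1}{3} \frac{1}{1 - 2} \left(-2 - 4 + 6 \left(-2\right)\right)}{-23}\right) + \frac{47}{4}\right)^{2} = \left(\left(29 \cdot \frac{1}{61} + \frac{-2 - 4 - 12}{3 \left(-1\right)} \left(- \frac{1}{23}\right)\right) + \frac{47}{4}\right)^{2} = \left(\left(\frac{29}{61} + \frac{1}{3} \left(-1\right) \left(-18\right) \left(- \frac{1}{23}\right)\right) + \frac{47}{4}\right)^{2} = \left(\left(\frac{29}{61} + 6 \left(- \frac{1}{23}\right)\right) + \frac{47}{4}\right)^{2} = \left(\left(\frac{29}{61} - \frac{6}{23}\right) + \frac{47}{4}\right)^{2} = \left(\frac{301}{1403} + \frac{47}{4}\right)^{2} = \left(\frac{67145}{5612}\right)^{2} = \frac{4508451025}{31494544}$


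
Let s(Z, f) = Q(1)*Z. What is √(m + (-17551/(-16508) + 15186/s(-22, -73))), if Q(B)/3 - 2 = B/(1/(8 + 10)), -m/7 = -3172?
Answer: √1143460749815395/226985 ≈ 148.98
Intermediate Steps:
m = 22204 (m = -7*(-3172) = 22204)
Q(B) = 6 + 54*B (Q(B) = 6 + 3*(B/(1/(8 + 10))) = 6 + 3*(B/(1/18)) = 6 + 3*(B*18) = 6 + 3*(18*B) = 6 + 54*B)
s(Z, f) = 60*Z (s(Z, f) = (6 + 54*1)*Z = (6 + 54)*Z = 60*Z)
√(m + (-17551/(-16508) + 15186/s(-22, -73))) = √(22204 + (-17551/(-16508) + 15186/((60*(-22))))) = √(22204 + (-17551*(-1/16508) + 15186/(-1320))) = √(22204 + (17551/16508 + 15186*(-1/1320))) = √(22204 + (17551/16508 - 2531/220)) = √(22204 - 2370033/226985) = √(5037604907/226985) = √1143460749815395/226985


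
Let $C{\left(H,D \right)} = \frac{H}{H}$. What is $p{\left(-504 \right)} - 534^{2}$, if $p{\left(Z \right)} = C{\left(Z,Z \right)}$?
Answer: $-285155$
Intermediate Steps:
$C{\left(H,D \right)} = 1$
$p{\left(Z \right)} = 1$
$p{\left(-504 \right)} - 534^{2} = 1 - 534^{2} = 1 - 285156 = -285155$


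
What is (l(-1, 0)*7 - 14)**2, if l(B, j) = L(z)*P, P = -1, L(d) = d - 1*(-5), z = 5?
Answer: 7056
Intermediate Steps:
L(d) = 5 + d (L(d) = d + 5 = 5 + d)
l(B, j) = -10 (l(B, j) = (5 + 5)*(-1) = 10*(-1) = -10)
(l(-1, 0)*7 - 14)**2 = (-10*7 - 14)**2 = (-70 - 14)**2 = (-84)**2 = 7056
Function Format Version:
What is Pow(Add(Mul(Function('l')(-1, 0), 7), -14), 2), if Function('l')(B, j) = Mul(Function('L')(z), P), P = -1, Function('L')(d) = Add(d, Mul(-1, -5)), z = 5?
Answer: 7056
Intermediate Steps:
Function('L')(d) = Add(5, d) (Function('L')(d) = Add(d, 5) = Add(5, d))
Function('l')(B, j) = -10 (Function('l')(B, j) = Mul(Add(5, 5), -1) = Mul(10, -1) = -10)
Pow(Add(Mul(Function('l')(-1, 0), 7), -14), 2) = Pow(Add(Mul(-10, 7), -14), 2) = Pow(Add(-70, -14), 2) = Pow(-84, 2) = 7056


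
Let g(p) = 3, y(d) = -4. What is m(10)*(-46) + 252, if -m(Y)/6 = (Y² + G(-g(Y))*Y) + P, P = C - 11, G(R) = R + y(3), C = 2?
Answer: 6048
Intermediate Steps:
G(R) = -4 + R (G(R) = R - 4 = -4 + R)
P = -9 (P = 2 - 11 = -9)
m(Y) = 54 - 6*Y² + 42*Y (m(Y) = -6*((Y² + (-4 - 1*3)*Y) - 9) = -6*((Y² + (-4 - 3)*Y) - 9) = -6*((Y² - 7*Y) - 9) = -6*(-9 + Y² - 7*Y) = 54 - 6*Y² + 42*Y)
m(10)*(-46) + 252 = (54 - 6*10² + 42*10)*(-46) + 252 = (54 - 6*100 + 420)*(-46) + 252 = (54 - 600 + 420)*(-46) + 252 = -126*(-46) + 252 = 5796 + 252 = 6048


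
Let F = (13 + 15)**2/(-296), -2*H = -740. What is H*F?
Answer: -980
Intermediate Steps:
H = 370 (H = -1/2*(-740) = 370)
F = -98/37 (F = 28**2*(-1/296) = 784*(-1/296) = -98/37 ≈ -2.6486)
H*F = 370*(-98/37) = -980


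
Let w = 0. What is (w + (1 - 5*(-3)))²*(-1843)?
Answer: -471808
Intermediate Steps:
(w + (1 - 5*(-3)))²*(-1843) = (0 + (1 - 5*(-3)))²*(-1843) = (0 + (1 + 15))²*(-1843) = (0 + 16)²*(-1843) = 16²*(-1843) = 256*(-1843) = -471808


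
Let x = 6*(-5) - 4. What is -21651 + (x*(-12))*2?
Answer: -20835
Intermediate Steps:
x = -34 (x = -30 - 4 = -34)
-21651 + (x*(-12))*2 = -21651 - 34*(-12)*2 = -21651 + 408*2 = -21651 + 816 = -20835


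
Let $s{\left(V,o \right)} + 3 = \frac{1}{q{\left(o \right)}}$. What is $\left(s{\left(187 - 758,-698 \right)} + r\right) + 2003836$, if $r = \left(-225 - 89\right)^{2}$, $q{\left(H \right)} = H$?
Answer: $\frac{1467495441}{698} \approx 2.1024 \cdot 10^{6}$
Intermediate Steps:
$s{\left(V,o \right)} = -3 + \frac{1}{o}$
$r = 98596$ ($r = \left(-314\right)^{2} = 98596$)
$\left(s{\left(187 - 758,-698 \right)} + r\right) + 2003836 = \left(\left(-3 + \frac{1}{-698}\right) + 98596\right) + 2003836 = \left(\left(-3 - \frac{1}{698}\right) + 98596\right) + 2003836 = \left(- \frac{2095}{698} + 98596\right) + 2003836 = \frac{68817913}{698} + 2003836 = \frac{1467495441}{698}$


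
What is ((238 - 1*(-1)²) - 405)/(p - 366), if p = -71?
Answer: 168/437 ≈ 0.38444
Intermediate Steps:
((238 - 1*(-1)²) - 405)/(p - 366) = ((238 - 1*(-1)²) - 405)/(-71 - 366) = ((238 - 1*1) - 405)/(-437) = ((238 - 1) - 405)*(-1/437) = (237 - 405)*(-1/437) = -168*(-1/437) = 168/437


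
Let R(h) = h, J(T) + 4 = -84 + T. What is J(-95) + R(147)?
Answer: -36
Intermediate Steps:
J(T) = -88 + T (J(T) = -4 + (-84 + T) = -88 + T)
J(-95) + R(147) = (-88 - 95) + 147 = -183 + 147 = -36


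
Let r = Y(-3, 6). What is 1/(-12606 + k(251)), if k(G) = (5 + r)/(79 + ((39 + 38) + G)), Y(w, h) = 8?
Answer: -407/5130629 ≈ -7.9327e-5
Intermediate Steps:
r = 8
k(G) = 13/(156 + G) (k(G) = (5 + 8)/(79 + ((39 + 38) + G)) = 13/(79 + (77 + G)) = 13/(156 + G))
1/(-12606 + k(251)) = 1/(-12606 + 13/(156 + 251)) = 1/(-12606 + 13/407) = 1/(-5130629/407) = -407/5130629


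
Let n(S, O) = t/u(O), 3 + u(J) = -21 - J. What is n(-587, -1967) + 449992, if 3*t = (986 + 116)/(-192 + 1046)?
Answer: 38621463403/85827 ≈ 4.4999e+5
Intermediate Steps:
t = 551/1281 (t = ((986 + 116)/(-192 + 1046))/3 = (1102/854)/3 = (1102*(1/854))/3 = (1/3)*(551/427) = 551/1281 ≈ 0.43013)
u(J) = -24 - J (u(J) = -3 + (-21 - J) = -24 - J)
n(S, O) = 551/(1281*(-24 - O))
n(-587, -1967) + 449992 = -551/(30744 + 1281*(-1967)) + 449992 = -551/(30744 - 2519727) + 449992 = -551/(-2488983) + 449992 = -551*(-1/2488983) + 449992 = 19/85827 + 449992 = 38621463403/85827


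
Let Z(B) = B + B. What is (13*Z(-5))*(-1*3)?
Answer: 390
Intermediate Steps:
Z(B) = 2*B
(13*Z(-5))*(-1*3) = (13*(2*(-5)))*(-1*3) = (13*(-10))*(-3) = -130*(-3) = 390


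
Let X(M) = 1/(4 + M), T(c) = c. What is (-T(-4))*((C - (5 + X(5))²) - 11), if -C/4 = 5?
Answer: -18508/81 ≈ -228.49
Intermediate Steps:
C = -20 (C = -4*5 = -20)
(-T(-4))*((C - (5 + X(5))²) - 11) = (-1*(-4))*((-20 - (5 + 1/(4 + 5))²) - 11) = 4*((-20 - (5 + 1/9)²) - 11) = 4*((-20 - (5 + ⅑)²) - 11) = 4*((-20 - (46/9)²) - 11) = 4*((-20 - 1*2116/81) - 11) = 4*((-20 - 2116/81) - 11) = 4*(-3736/81 - 11) = 4*(-4627/81) = -18508/81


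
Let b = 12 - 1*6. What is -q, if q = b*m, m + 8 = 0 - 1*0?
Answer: 48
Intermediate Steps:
b = 6 (b = 12 - 6 = 6)
m = -8 (m = -8 + (0 - 1*0) = -8 + (0 + 0) = -8 + 0 = -8)
q = -48 (q = 6*(-8) = -48)
-q = -1*(-48) = 48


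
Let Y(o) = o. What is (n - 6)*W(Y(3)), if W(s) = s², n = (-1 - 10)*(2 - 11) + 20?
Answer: 1017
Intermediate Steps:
n = 119 (n = -11*(-9) + 20 = 99 + 20 = 119)
(n - 6)*W(Y(3)) = (119 - 6)*3² = 113*9 = 1017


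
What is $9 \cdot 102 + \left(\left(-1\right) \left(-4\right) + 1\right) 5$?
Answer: $943$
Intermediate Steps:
$9 \cdot 102 + \left(\left(-1\right) \left(-4\right) + 1\right) 5 = 918 + \left(4 + 1\right) 5 = 918 + 5 \cdot 5 = 918 + 25 = 943$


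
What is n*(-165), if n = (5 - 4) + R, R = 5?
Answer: -990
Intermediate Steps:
n = 6 (n = (5 - 4) + 5 = 1 + 5 = 6)
n*(-165) = 6*(-165) = -990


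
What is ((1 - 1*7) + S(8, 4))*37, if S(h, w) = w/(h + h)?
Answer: -851/4 ≈ -212.75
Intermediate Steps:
S(h, w) = w/(2*h) (S(h, w) = w/((2*h)) = w*(1/(2*h)) = w/(2*h))
((1 - 1*7) + S(8, 4))*37 = ((1 - 1*7) + (½)*4/8)*37 = ((1 - 7) + (½)*4*(⅛))*37 = (-6 + ¼)*37 = -23/4*37 = -851/4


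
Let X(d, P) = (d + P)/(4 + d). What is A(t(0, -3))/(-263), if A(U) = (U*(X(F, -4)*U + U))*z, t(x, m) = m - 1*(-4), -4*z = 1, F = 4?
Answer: 1/1052 ≈ 0.00095057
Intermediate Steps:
z = -¼ (z = -¼*1 = -¼ ≈ -0.25000)
X(d, P) = (P + d)/(4 + d)
t(x, m) = 4 + m (t(x, m) = m + 4 = 4 + m)
A(U) = -U²/4 (A(U) = (U*(((-4 + 4)/(4 + 4))*U + U))*(-¼) = (U*((0/8)*U + U))*(-¼) = (U*(((⅛)*0)*U + U))*(-¼) = (U*(0*U + U))*(-¼) = (U*(0 + U))*(-¼) = (U*U)*(-¼) = U²*(-¼) = -U²/4)
A(t(0, -3))/(-263) = -(4 - 3)²/4/(-263) = -¼*1²*(-1/263) = -¼*1*(-1/263) = -¼*(-1/263) = 1/1052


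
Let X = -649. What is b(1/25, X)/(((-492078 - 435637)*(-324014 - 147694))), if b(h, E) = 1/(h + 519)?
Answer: 5/1135686995953344 ≈ 4.4026e-15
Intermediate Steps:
b(h, E) = 1/(519 + h)
b(1/25, X)/(((-492078 - 435637)*(-324014 - 147694))) = 1/((519 + 1/25)*(((-492078 - 435637)*(-324014 - 147694)))) = 1/((519 + 1/25)*((-927715*(-471708)))) = 1/((12976/25)*437610587220) = (25/12976)*(1/437610587220) = 5/1135686995953344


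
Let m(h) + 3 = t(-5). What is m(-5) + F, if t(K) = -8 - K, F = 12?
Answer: 6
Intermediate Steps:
m(h) = -6 (m(h) = -3 + (-8 - 1*(-5)) = -3 + (-8 + 5) = -3 - 3 = -6)
m(-5) + F = -6 + 12 = 6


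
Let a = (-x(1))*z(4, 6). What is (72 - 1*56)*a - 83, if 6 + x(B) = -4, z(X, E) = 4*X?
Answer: 2477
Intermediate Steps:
x(B) = -10 (x(B) = -6 - 4 = -10)
a = 160 (a = (-1*(-10))*(4*4) = 10*16 = 160)
(72 - 1*56)*a - 83 = (72 - 1*56)*160 - 83 = (72 - 56)*160 - 83 = 16*160 - 83 = 2560 - 83 = 2477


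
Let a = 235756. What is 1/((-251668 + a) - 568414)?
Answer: -1/584326 ≈ -1.7114e-6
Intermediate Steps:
1/((-251668 + a) - 568414) = 1/((-251668 + 235756) - 568414) = 1/(-15912 - 568414) = 1/(-584326) = -1/584326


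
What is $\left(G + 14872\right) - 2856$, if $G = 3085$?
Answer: $15101$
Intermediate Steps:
$\left(G + 14872\right) - 2856 = \left(3085 + 14872\right) - 2856 = 17957 - 2856 = 15101$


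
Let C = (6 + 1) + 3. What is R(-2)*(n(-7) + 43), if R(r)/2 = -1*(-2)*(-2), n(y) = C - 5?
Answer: -384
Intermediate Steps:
C = 10 (C = 7 + 3 = 10)
n(y) = 5 (n(y) = 10 - 5 = 5)
R(r) = -8 (R(r) = 2*(-1*(-2)*(-2)) = 2*(2*(-2)) = 2*(-4) = -8)
R(-2)*(n(-7) + 43) = -8*(5 + 43) = -8*48 = -384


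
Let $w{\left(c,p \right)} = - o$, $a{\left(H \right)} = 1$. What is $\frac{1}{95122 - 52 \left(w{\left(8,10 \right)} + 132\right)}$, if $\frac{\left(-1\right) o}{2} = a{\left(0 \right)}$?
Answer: $\frac{1}{88154} \approx 1.1344 \cdot 10^{-5}$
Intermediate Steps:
$o = -2$ ($o = \left(-2\right) 1 = -2$)
$w{\left(c,p \right)} = 2$ ($w{\left(c,p \right)} = \left(-1\right) \left(-2\right) = 2$)
$\frac{1}{95122 - 52 \left(w{\left(8,10 \right)} + 132\right)} = \frac{1}{95122 - 52 \left(2 + 132\right)} = \frac{1}{95122 - 6968} = \frac{1}{88154}$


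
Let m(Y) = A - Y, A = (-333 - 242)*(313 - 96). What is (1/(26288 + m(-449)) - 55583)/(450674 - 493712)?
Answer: 605471795/468817716 ≈ 1.2915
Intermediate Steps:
A = -124775 (A = -575*217 = -124775)
m(Y) = -124775 - Y
(1/(26288 + m(-449)) - 55583)/(450674 - 493712) = (1/(26288 + (-124775 - 1*(-449))) - 55583)/(450674 - 493712) = (1/(26288 + (-124775 + 449)) - 55583)/(-43038) = (1/(26288 - 124326) - 55583)*(-1/43038) = (1/(-98038) - 55583)*(-1/43038) = (-1/98038 - 55583)*(-1/43038) = -5449246155/98038*(-1/43038) = 605471795/468817716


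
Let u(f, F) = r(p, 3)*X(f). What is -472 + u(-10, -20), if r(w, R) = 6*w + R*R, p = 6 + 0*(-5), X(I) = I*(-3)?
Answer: 878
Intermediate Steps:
X(I) = -3*I
p = 6 (p = 6 + 0 = 6)
r(w, R) = R**2 + 6*w (r(w, R) = 6*w + R**2 = R**2 + 6*w)
u(f, F) = -135*f (u(f, F) = (3**2 + 6*6)*(-3*f) = (9 + 36)*(-3*f) = 45*(-3*f) = -135*f)
-472 + u(-10, -20) = -472 - 135*(-10) = -472 + 1350 = 878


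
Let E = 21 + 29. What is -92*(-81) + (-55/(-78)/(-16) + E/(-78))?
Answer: 3099747/416 ≈ 7451.3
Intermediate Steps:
E = 50
-92*(-81) + (-55/(-78)/(-16) + E/(-78)) = -92*(-81) + (-55/(-78)/(-16) + 50/(-78)) = 7452 + (-55*(-1/78)*(-1/16) + 50*(-1/78)) = 7452 + ((55/78)*(-1/16) - 25/39) = 7452 + (-55/1248 - 25/39) = 7452 - 285/416 = 3099747/416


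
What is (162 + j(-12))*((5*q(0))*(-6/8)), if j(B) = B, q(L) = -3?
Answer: 3375/2 ≈ 1687.5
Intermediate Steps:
(162 + j(-12))*((5*q(0))*(-6/8)) = (162 - 12)*((5*(-3))*(-6/8)) = 150*(-(-90)/8) = 150*(-15*(-¾)) = 150*(45/4) = 3375/2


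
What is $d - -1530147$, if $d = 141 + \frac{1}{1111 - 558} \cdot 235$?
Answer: $\frac{846249499}{553} \approx 1.5303 \cdot 10^{6}$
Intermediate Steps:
$d = \frac{78208}{553}$ ($d = 141 + \frac{1}{553} \cdot 235 = 141 + \frac{235}{553} = \frac{78208}{553} \approx 141.43$)
$d - -1530147 = \frac{78208}{553} - -1530147 = \frac{78208}{553} + 1530147 = \frac{846249499}{553}$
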